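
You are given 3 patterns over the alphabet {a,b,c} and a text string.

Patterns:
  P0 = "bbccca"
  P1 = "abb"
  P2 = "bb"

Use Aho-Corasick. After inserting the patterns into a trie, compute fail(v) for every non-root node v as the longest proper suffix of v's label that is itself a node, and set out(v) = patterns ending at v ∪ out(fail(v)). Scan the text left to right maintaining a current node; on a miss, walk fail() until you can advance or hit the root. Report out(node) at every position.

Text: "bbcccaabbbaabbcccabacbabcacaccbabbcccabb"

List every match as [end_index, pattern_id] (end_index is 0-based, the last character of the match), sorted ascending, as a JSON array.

Build:
Trie (insert patterns):
  0='ε' goto a→7 b→1
  1='b' goto b→2
  2='bb' goto c→3  ←P2
  3='bbc' goto c→4
  4='bbcc' goto c→5
  5='bbccc' goto a→6
  6='bbccca' goto ·  ←P0
  7='a' goto b→8
  8='ab' goto b→9
  9='abb' goto ·  ←P1

Failure links (BFS by depth):
  fail(1) 'b': from fail(0)=0 chase 'b': 0 ⇒ 0;  out=∅∪out(0)=∅
  fail(7) 'a': from fail(0)=0 chase 'a': 0 ⇒ 0;  out=∅∪out(0)=∅
  fail(2) 'bb': from fail(1)=0 chase 'b': 0 ⇒ 1;  out={2}∪out(1)={2}
  fail(8) 'ab': from fail(7)=0 chase 'b': 0 ⇒ 1;  out=∅∪out(1)=∅
  fail(3) 'bbc': from fail(2)=1 chase 'c': 1→0 ⇒ 0;  out=∅∪out(0)=∅
  fail(9) 'abb': from fail(8)=1 chase 'b': 1 ⇒ 2;  out={1}∪out(2)={1,2}
  fail(4) 'bbcc': from fail(3)=0 chase 'c': 0 ⇒ 0;  out=∅∪out(0)=∅
  fail(5) 'bbccc': from fail(4)=0 chase 'c': 0 ⇒ 0;  out=∅∪out(0)=∅
  fail(6) 'bbccca': from fail(5)=0 chase 'a': 0 ⇒ 7;  out={0}∪out(7)={0}

Text stream:
pos 0 'b': at 1
pos 1 'b': at 2  emit P2@[0:1]
pos 2 'c': at 3
pos 3 'c': at 4
pos 4 'c': at 5
pos 5 'a': at 6  emit P0@[0:5]
pos 6 'a': at 7 ·f
pos 7 'b': at 8
pos 8 'b': at 9  emit P1@[6:8],P2@[7:8]
pos 9 'b': at 2 ·f  emit P2@[8:9]
pos 10 'a': at 7 ·f
pos 11 'a': at 7 ·f
pos 12 'b': at 8
pos 13 'b': at 9  emit P1@[11:13],P2@[12:13]
pos 14 'c': at 3 ·f
pos 15 'c': at 4
pos 16 'c': at 5
pos 17 'a': at 6  emit P0@[12:17]
pos 18 'b': at 8 ·f
pos 19 'a': at 7 ·f
pos 20 'c': at 0 ·f
pos 21 'b': at 1
pos 22 'a': at 7 ·f
pos 23 'b': at 8
pos 24 'c': at 0 ·f
pos 25 'a': at 7
pos 26 'c': at 0 ·f
pos 27 'a': at 7
pos 28 'c': at 0 ·f
pos 29 'c': at 0
pos 30 'b': at 1
pos 31 'a': at 7 ·f
pos 32 'b': at 8
pos 33 'b': at 9  emit P1@[31:33],P2@[32:33]
pos 34 'c': at 3 ·f
pos 35 'c': at 4
pos 36 'c': at 5
pos 37 'a': at 6  emit P0@[32:37]
pos 38 'b': at 8 ·f
pos 39 'b': at 9  emit P1@[37:39],P2@[38:39]

All matches (sorted): [[1,2],[5,0],[8,1],[8,2],[9,2],[13,1],[13,2],[17,0],[33,1],[33,2],[37,0],[39,1],[39,2]]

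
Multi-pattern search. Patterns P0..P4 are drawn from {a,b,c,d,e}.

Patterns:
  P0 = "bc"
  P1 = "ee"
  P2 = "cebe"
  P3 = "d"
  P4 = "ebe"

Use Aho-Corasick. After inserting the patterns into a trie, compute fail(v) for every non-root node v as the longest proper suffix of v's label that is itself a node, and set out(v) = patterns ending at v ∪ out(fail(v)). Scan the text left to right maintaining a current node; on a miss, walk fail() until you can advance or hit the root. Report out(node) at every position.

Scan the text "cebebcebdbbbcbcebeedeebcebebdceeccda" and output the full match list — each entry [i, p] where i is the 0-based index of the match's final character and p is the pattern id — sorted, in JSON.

Construct AC machine:
Trie (insert patterns):
  n0 'ε': b→1 c→5 d→9 e→3
  n1 'b': c→2
  n2 'bc': ·  ←P0
  n3 'e': b→10 e→4
  n4 'ee': ·  ←P1
  n5 'c': e→6
  n6 'ce': b→7
  n7 'ceb': e→8
  n8 'cebe': ·  ←P2
  n9 'd': ·  ←P3
  n10 'eb': e→11
  n11 'ebe': ·  ←P4

BFS fail/out derivation:
  n1('b'): parent n0 fail=0; on 'b' 0 → fail=0;  out ∅∪∅=∅
  n3('e'): parent n0 fail=0; on 'e' 0 → fail=0;  out ∅∪∅=∅
  n5('c'): parent n0 fail=0; on 'c' 0 → fail=0;  out ∅∪∅=∅
  n9('d'): parent n0 fail=0; on 'd' 0 → fail=0;  out {3}∪∅={3}
  n2('bc'): parent n1 fail=0; on 'c' 0 → fail=5;  out {0}∪∅={0}
  n4('ee'): parent n3 fail=0; on 'e' 0 → fail=3;  out {1}∪∅={1}
  n6('ce'): parent n5 fail=0; on 'e' 0 → fail=3;  out ∅∪∅=∅
  n10('eb'): parent n3 fail=0; on 'b' 0 → fail=1;  out ∅∪∅=∅
  n7('ceb'): parent n6 fail=3; on 'b' 3 → fail=10;  out ∅∪∅=∅
  n11('ebe'): parent n10 fail=1; on 'e' 1→0 → fail=3;  out {4}∪∅={4}
  n8('cebe'): parent n7 fail=10; on 'e' 10 → fail=11;  out {2}∪{4}={2,4}

Text stream:
[0] read 'c'  n0⇒n5
[1] read 'e'  n5⇒n6
[2] read 'b'  n6⇒n7
[3] read 'e'  n7⇒n8  → match P2@[0:3],P4@[1:3]
[4] read 'b'  n8⇒n10 (fail-walked)
[5] read 'c'  n10⇒n2 (fail-walked)  → match P0@[4:5]
[6] read 'e'  n2⇒n6 (fail-walked)
[7] read 'b'  n6⇒n7
[8] read 'd'  n7⇒n9 (fail-walked)  → match P3@[8:8]
[9] read 'b'  n9⇒n1 (fail-walked)
[10] read 'b'  n1⇒n1 (fail-walked)
[11] read 'b'  n1⇒n1 (fail-walked)
[12] read 'c'  n1⇒n2  → match P0@[11:12]
[13] read 'b'  n2⇒n1 (fail-walked)
[14] read 'c'  n1⇒n2  → match P0@[13:14]
[15] read 'e'  n2⇒n6 (fail-walked)
[16] read 'b'  n6⇒n7
[17] read 'e'  n7⇒n8  → match P2@[14:17],P4@[15:17]
[18] read 'e'  n8⇒n4 (fail-walked)  → match P1@[17:18]
[19] read 'd'  n4⇒n9 (fail-walked)  → match P3@[19:19]
[20] read 'e'  n9⇒n3 (fail-walked)
[21] read 'e'  n3⇒n4  → match P1@[20:21]
[22] read 'b'  n4⇒n10 (fail-walked)
[23] read 'c'  n10⇒n2 (fail-walked)  → match P0@[22:23]
[24] read 'e'  n2⇒n6 (fail-walked)
[25] read 'b'  n6⇒n7
[26] read 'e'  n7⇒n8  → match P2@[23:26],P4@[24:26]
[27] read 'b'  n8⇒n10 (fail-walked)
[28] read 'd'  n10⇒n9 (fail-walked)  → match P3@[28:28]
[29] read 'c'  n9⇒n5 (fail-walked)
[30] read 'e'  n5⇒n6
[31] read 'e'  n6⇒n4 (fail-walked)  → match P1@[30:31]
[32] read 'c'  n4⇒n5 (fail-walked)
[33] read 'c'  n5⇒n5 (fail-walked)
[34] read 'd'  n5⇒n9 (fail-walked)  → match P3@[34:34]
[35] read 'a'  n9⇒n0 (fail-walked)

Matches: [[3,2],[3,4],[5,0],[8,3],[12,0],[14,0],[17,2],[17,4],[18,1],[19,3],[21,1],[23,0],[26,2],[26,4],[28,3],[31,1],[34,3]]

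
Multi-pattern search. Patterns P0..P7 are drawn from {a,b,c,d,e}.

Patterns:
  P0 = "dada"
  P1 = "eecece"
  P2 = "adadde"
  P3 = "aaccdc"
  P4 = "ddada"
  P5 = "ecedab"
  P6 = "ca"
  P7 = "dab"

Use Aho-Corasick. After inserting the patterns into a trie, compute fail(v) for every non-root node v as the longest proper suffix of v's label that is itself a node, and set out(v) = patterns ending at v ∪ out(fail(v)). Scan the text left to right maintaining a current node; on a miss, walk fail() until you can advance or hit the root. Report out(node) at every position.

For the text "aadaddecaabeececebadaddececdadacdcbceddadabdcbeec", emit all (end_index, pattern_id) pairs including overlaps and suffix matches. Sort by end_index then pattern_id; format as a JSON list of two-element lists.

Construct AC machine:
Trie nodes:
  n0 'ε': a→11 c→31 d→1 e→5
  n1 'd': a→2 d→22
  n2 'da': b→33 d→3
  n3 'dad': a→4
  n4 'dada': ·  ←P0
  n5 'e': c→26 e→6
  n6 'ee': c→7
  n7 'eec': e→8
  n8 'eece': c→9
  n9 'eecec': e→10
  n10 'eecece': ·  ←P1
  n11 'a': a→17 d→12
  n12 'ad': a→13
  n13 'ada': d→14
  n14 'adad': d→15
  n15 'adadd': e→16
  n16 'adadde': ·  ←P2
  n17 'aa': c→18
  n18 'aac': c→19
  n19 'aacc': d→20
  n20 'aaccd': c→21
  n21 'aaccdc': ·  ←P3
  n22 'dd': a→23
  n23 'dda': d→24
  n24 'ddad': a→25
  n25 'ddada': ·  ←P4
  n26 'ec': e→27
  n27 'ece': d→28
  n28 'eced': a→29
  n29 'eceda': b→30
  n30 'ecedab': ·  ←P5
  n31 'c': a→32
  n32 'ca': ·  ←P6
  n33 'dab': ·  ←P7

BFS fail/out derivation:
  n1('d'): parent n0 fail=0; on 'd' 0 → fail=0;  out ∅∪∅=∅
  n5('e'): parent n0 fail=0; on 'e' 0 → fail=0;  out ∅∪∅=∅
  n11('a'): parent n0 fail=0; on 'a' 0 → fail=0;  out ∅∪∅=∅
  n31('c'): parent n0 fail=0; on 'c' 0 → fail=0;  out ∅∪∅=∅
  n2('da'): parent n1 fail=0; on 'a' 0 → fail=11;  out ∅∪∅=∅
  n6('ee'): parent n5 fail=0; on 'e' 0 → fail=5;  out ∅∪∅=∅
  n12('ad'): parent n11 fail=0; on 'd' 0 → fail=1;  out ∅∪∅=∅
  n17('aa'): parent n11 fail=0; on 'a' 0 → fail=11;  out ∅∪∅=∅
  n22('dd'): parent n1 fail=0; on 'd' 0 → fail=1;  out ∅∪∅=∅
  n26('ec'): parent n5 fail=0; on 'c' 0 → fail=31;  out ∅∪∅=∅
  n32('ca'): parent n31 fail=0; on 'a' 0 → fail=11;  out {6}∪∅={6}
  n3('dad'): parent n2 fail=11; on 'd' 11 → fail=12;  out ∅∪∅=∅
  n7('eec'): parent n6 fail=5; on 'c' 5 → fail=26;  out ∅∪∅=∅
  n13('ada'): parent n12 fail=1; on 'a' 1 → fail=2;  out ∅∪∅=∅
  n18('aac'): parent n17 fail=11; on 'c' 11→0 → fail=31;  out ∅∪∅=∅
  n23('dda'): parent n22 fail=1; on 'a' 1 → fail=2;  out ∅∪∅=∅
  n27('ece'): parent n26 fail=31; on 'e' 31→0 → fail=5;  out ∅∪∅=∅
  n33('dab'): parent n2 fail=11; on 'b' 11→0 → fail=0;  out {7}∪∅={7}
  n4('dada'): parent n3 fail=12; on 'a' 12 → fail=13;  out {0}∪∅={0}
  n8('eece'): parent n7 fail=26; on 'e' 26 → fail=27;  out ∅∪∅=∅
  n14('adad'): parent n13 fail=2; on 'd' 2 → fail=3;  out ∅∪∅=∅
  n19('aacc'): parent n18 fail=31; on 'c' 31→0 → fail=31;  out ∅∪∅=∅
  n24('ddad'): parent n23 fail=2; on 'd' 2 → fail=3;  out ∅∪∅=∅
  n28('eced'): parent n27 fail=5; on 'd' 5→0 → fail=1;  out ∅∪∅=∅
  n9('eecec'): parent n8 fail=27; on 'c' 27→5 → fail=26;  out ∅∪∅=∅
  n15('adadd'): parent n14 fail=3; on 'd' 3→12→1 → fail=22;  out ∅∪∅=∅
  n20('aaccd'): parent n19 fail=31; on 'd' 31→0 → fail=1;  out ∅∪∅=∅
  n25('ddada'): parent n24 fail=3; on 'a' 3 → fail=4;  out {4}∪{0}={0,4}
  n29('eceda'): parent n28 fail=1; on 'a' 1 → fail=2;  out ∅∪∅=∅
  n10('eecece'): parent n9 fail=26; on 'e' 26 → fail=27;  out {1}∪∅={1}
  n16('adadde'): parent n15 fail=22; on 'e' 22→1→0 → fail=5;  out {2}∪∅={2}
  n21('aaccdc'): parent n20 fail=1; on 'c' 1→0 → fail=31;  out {3}∪∅={3}
  n30('ecedab'): parent n29 fail=2; on 'b' 2 → fail=33;  out {5}∪{7}={5,7}

Run:
pos 0 'a': at 11
pos 1 'a': at 17
pos 2 'd': at 12 (via fail)
pos 3 'a': at 13
pos 4 'd': at 14
pos 5 'd': at 15
pos 6 'e': at 16  → match P2@[1:6]
pos 7 'c': at 26 (via fail)
pos 8 'a': at 32 (via fail)  → match P6@[7:8]
pos 9 'a': at 17 (via fail)
pos 10 'b': at 0 (via fail)
pos 11 'e': at 5
pos 12 'e': at 6
pos 13 'c': at 7
pos 14 'e': at 8
pos 15 'c': at 9
pos 16 'e': at 10  → match P1@[11:16]
pos 17 'b': at 0 (via fail)
pos 18 'a': at 11
pos 19 'd': at 12
pos 20 'a': at 13
pos 21 'd': at 14
pos 22 'd': at 15
pos 23 'e': at 16  → match P2@[18:23]
pos 24 'c': at 26 (via fail)
pos 25 'e': at 27
pos 26 'c': at 26 (via fail)
pos 27 'd': at 1 (via fail)
pos 28 'a': at 2
pos 29 'd': at 3
pos 30 'a': at 4  → match P0@[27:30]
pos 31 'c': at 31 (via fail)
pos 32 'd': at 1 (via fail)
pos 33 'c': at 31 (via fail)
pos 34 'b': at 0 (via fail)
pos 35 'c': at 31
pos 36 'e': at 5 (via fail)
pos 37 'd': at 1 (via fail)
pos 38 'd': at 22
pos 39 'a': at 23
pos 40 'd': at 24
pos 41 'a': at 25  → match P0@[38:41],P4@[37:41]
pos 42 'b': at 33 (via fail)  → match P7@[40:42]
pos 43 'd': at 1 (via fail)
pos 44 'c': at 31 (via fail)
pos 45 'b': at 0 (via fail)
pos 46 'e': at 5
pos 47 'e': at 6
pos 48 'c': at 7

Matches: [[6,2],[8,6],[16,1],[23,2],[30,0],[41,0],[41,4],[42,7]]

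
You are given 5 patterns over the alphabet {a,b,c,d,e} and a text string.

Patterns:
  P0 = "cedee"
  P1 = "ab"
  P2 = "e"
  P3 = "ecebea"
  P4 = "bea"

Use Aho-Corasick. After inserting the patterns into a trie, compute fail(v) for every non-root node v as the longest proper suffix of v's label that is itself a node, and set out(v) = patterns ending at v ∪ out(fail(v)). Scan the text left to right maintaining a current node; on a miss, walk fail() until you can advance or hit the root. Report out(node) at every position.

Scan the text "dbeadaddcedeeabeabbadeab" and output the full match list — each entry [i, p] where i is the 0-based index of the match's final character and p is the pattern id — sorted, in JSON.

Construct AC machine:
Trie (insert patterns):
  0='ε' goto a→6 b→14 c→1 e→8
  1='c' goto e→2
  2='ce' goto d→3
  3='ced' goto e→4
  4='cede' goto e→5
  5='cedee' goto ·  [P0 ends]
  6='a' goto b→7
  7='ab' goto ·  [P1 ends]
  8='e' goto c→9  [P2 ends]
  9='ec' goto e→10
  10='ece' goto b→11
  11='eceb' goto e→12
  12='ecebe' goto a→13
  13='ecebea' goto ·  [P3 ends]
  14='b' goto e→15
  15='be' goto a→16
  16='bea' goto ·  [P4 ends]

Failure links (BFS by depth):
  fail(1) 'c': from fail(0)=0 chase 'c': 0 ⇒ 0;  out=∅∪out(0)=∅
  fail(6) 'a': from fail(0)=0 chase 'a': 0 ⇒ 0;  out=∅∪out(0)=∅
  fail(8) 'e': from fail(0)=0 chase 'e': 0 ⇒ 0;  out={2}∪out(0)={2}
  fail(14) 'b': from fail(0)=0 chase 'b': 0 ⇒ 0;  out=∅∪out(0)=∅
  fail(2) 'ce': from fail(1)=0 chase 'e': 0 ⇒ 8;  out=∅∪out(8)={2}
  fail(7) 'ab': from fail(6)=0 chase 'b': 0 ⇒ 14;  out={1}∪out(14)={1}
  fail(9) 'ec': from fail(8)=0 chase 'c': 0 ⇒ 1;  out=∅∪out(1)=∅
  fail(15) 'be': from fail(14)=0 chase 'e': 0 ⇒ 8;  out=∅∪out(8)={2}
  fail(3) 'ced': from fail(2)=8 chase 'd': 8→0 ⇒ 0;  out=∅∪out(0)=∅
  fail(10) 'ece': from fail(9)=1 chase 'e': 1 ⇒ 2;  out=∅∪out(2)={2}
  fail(16) 'bea': from fail(15)=8 chase 'a': 8→0 ⇒ 6;  out={4}∪out(6)={4}
  fail(4) 'cede': from fail(3)=0 chase 'e': 0 ⇒ 8;  out=∅∪out(8)={2}
  fail(11) 'eceb': from fail(10)=2 chase 'b': 2→8→0 ⇒ 14;  out=∅∪out(14)=∅
  fail(5) 'cedee': from fail(4)=8 chase 'e': 8→0 ⇒ 8;  out={0}∪out(8)={0,2}
  fail(12) 'ecebe': from fail(11)=14 chase 'e': 14 ⇒ 15;  out=∅∪out(15)={2}
  fail(13) 'ecebea': from fail(12)=15 chase 'a': 15 ⇒ 16;  out={3}∪out(16)={3,4}

Run:
i=0 'd': node 0→0
i=1 'b': node 0→14
i=2 'e': node 14→15  → match P2@[2:2]
i=3 'a': node 15→16  → match P4@[1:3]
i=4 'd': node 16→0 (fail-walked)
i=5 'a': node 0→6
i=6 'd': node 6→0 (fail-walked)
i=7 'd': node 0→0
i=8 'c': node 0→1
i=9 'e': node 1→2  → match P2@[9:9]
i=10 'd': node 2→3
i=11 'e': node 3→4  → match P2@[11:11]
i=12 'e': node 4→5  → match P0@[8:12],P2@[12:12]
i=13 'a': node 5→6 (fail-walked)
i=14 'b': node 6→7  → match P1@[13:14]
i=15 'e': node 7→15 (fail-walked)  → match P2@[15:15]
i=16 'a': node 15→16  → match P4@[14:16]
i=17 'b': node 16→7 (fail-walked)  → match P1@[16:17]
i=18 'b': node 7→14 (fail-walked)
i=19 'a': node 14→6 (fail-walked)
i=20 'd': node 6→0 (fail-walked)
i=21 'e': node 0→8  → match P2@[21:21]
i=22 'a': node 8→6 (fail-walked)
i=23 'b': node 6→7  → match P1@[22:23]

All matches (sorted): [[2,2],[3,4],[9,2],[11,2],[12,0],[12,2],[14,1],[15,2],[16,4],[17,1],[21,2],[23,1]]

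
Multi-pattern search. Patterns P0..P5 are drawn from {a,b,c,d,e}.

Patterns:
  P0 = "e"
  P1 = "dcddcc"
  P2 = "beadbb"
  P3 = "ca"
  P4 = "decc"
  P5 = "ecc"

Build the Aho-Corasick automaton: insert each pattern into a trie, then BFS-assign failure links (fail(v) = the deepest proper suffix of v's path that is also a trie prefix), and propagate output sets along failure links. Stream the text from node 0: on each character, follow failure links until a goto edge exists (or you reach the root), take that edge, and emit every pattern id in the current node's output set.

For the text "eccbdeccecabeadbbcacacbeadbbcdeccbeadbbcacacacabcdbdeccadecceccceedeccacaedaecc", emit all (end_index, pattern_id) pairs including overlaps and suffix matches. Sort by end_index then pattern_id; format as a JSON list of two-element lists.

Build automaton:
Trie (insert patterns):
  n0 'ε': b→8 c→14 d→2 e→1
  n1 'e': c→19  [P0 ends]
  n2 'd': c→3 e→16
  n3 'dc': d→4
  n4 'dcd': d→5
  n5 'dcdd': c→6
  n6 'dcddc': c→7
  n7 'dcddcc': ·  [P1 ends]
  n8 'b': e→9
  n9 'be': a→10
  n10 'bea': d→11
  n11 'bead': b→12
  n12 'beadb': b→13
  n13 'beadbb': ·  [P2 ends]
  n14 'c': a→15
  n15 'ca': ·  [P3 ends]
  n16 'de': c→17
  n17 'dec': c→18
  n18 'decc': ·  [P4 ends]
  n19 'ec': c→20
  n20 'ecc': ·  [P5 ends]

BFS fail/out derivation:
  n1('e'): parent n0 fail=0; on 'e' 0 → fail=0;  out {0}∪∅={0}
  n2('d'): parent n0 fail=0; on 'd' 0 → fail=0;  out ∅∪∅=∅
  n8('b'): parent n0 fail=0; on 'b' 0 → fail=0;  out ∅∪∅=∅
  n14('c'): parent n0 fail=0; on 'c' 0 → fail=0;  out ∅∪∅=∅
  n3('dc'): parent n2 fail=0; on 'c' 0 → fail=14;  out ∅∪∅=∅
  n9('be'): parent n8 fail=0; on 'e' 0 → fail=1;  out ∅∪{0}={0}
  n15('ca'): parent n14 fail=0; on 'a' 0 → fail=0;  out {3}∪∅={3}
  n16('de'): parent n2 fail=0; on 'e' 0 → fail=1;  out ∅∪{0}={0}
  n19('ec'): parent n1 fail=0; on 'c' 0 → fail=14;  out ∅∪∅=∅
  n4('dcd'): parent n3 fail=14; on 'd' 14→0 → fail=2;  out ∅∪∅=∅
  n10('bea'): parent n9 fail=1; on 'a' 1→0 → fail=0;  out ∅∪∅=∅
  n17('dec'): parent n16 fail=1; on 'c' 1 → fail=19;  out ∅∪∅=∅
  n20('ecc'): parent n19 fail=14; on 'c' 14→0 → fail=14;  out {5}∪∅={5}
  n5('dcdd'): parent n4 fail=2; on 'd' 2→0 → fail=2;  out ∅∪∅=∅
  n11('bead'): parent n10 fail=0; on 'd' 0 → fail=2;  out ∅∪∅=∅
  n18('decc'): parent n17 fail=19; on 'c' 19 → fail=20;  out {4}∪{5}={4,5}
  n6('dcddc'): parent n5 fail=2; on 'c' 2 → fail=3;  out ∅∪∅=∅
  n12('beadb'): parent n11 fail=2; on 'b' 2→0 → fail=8;  out ∅∪∅=∅
  n7('dcddcc'): parent n6 fail=3; on 'c' 3→14→0 → fail=14;  out {1}∪∅={1}
  n13('beadbb'): parent n12 fail=8; on 'b' 8→0 → fail=8;  out {2}∪∅={2}

Run:
pos 0 'e': at 1  ** P0@[0:0]
pos 1 'c': at 19
pos 2 'c': at 20  ** P5@[0:2]
pos 3 'b': at 8 (via fail)
pos 4 'd': at 2 (via fail)
pos 5 'e': at 16  ** P0@[5:5]
pos 6 'c': at 17
pos 7 'c': at 18  ** P4@[4:7],P5@[5:7]
pos 8 'e': at 1 (via fail)  ** P0@[8:8]
pos 9 'c': at 19
pos 10 'a': at 15 (via fail)  ** P3@[9:10]
pos 11 'b': at 8 (via fail)
pos 12 'e': at 9  ** P0@[12:12]
pos 13 'a': at 10
pos 14 'd': at 11
pos 15 'b': at 12
pos 16 'b': at 13  ** P2@[11:16]
pos 17 'c': at 14 (via fail)
pos 18 'a': at 15  ** P3@[17:18]
pos 19 'c': at 14 (via fail)
pos 20 'a': at 15  ** P3@[19:20]
pos 21 'c': at 14 (via fail)
pos 22 'b': at 8 (via fail)
pos 23 'e': at 9  ** P0@[23:23]
pos 24 'a': at 10
pos 25 'd': at 11
pos 26 'b': at 12
pos 27 'b': at 13  ** P2@[22:27]
pos 28 'c': at 14 (via fail)
pos 29 'd': at 2 (via fail)
pos 30 'e': at 16  ** P0@[30:30]
pos 31 'c': at 17
pos 32 'c': at 18  ** P4@[29:32],P5@[30:32]
pos 33 'b': at 8 (via fail)
pos 34 'e': at 9  ** P0@[34:34]
pos 35 'a': at 10
pos 36 'd': at 11
pos 37 'b': at 12
pos 38 'b': at 13  ** P2@[33:38]
pos 39 'c': at 14 (via fail)
pos 40 'a': at 15  ** P3@[39:40]
pos 41 'c': at 14 (via fail)
pos 42 'a': at 15  ** P3@[41:42]
pos 43 'c': at 14 (via fail)
pos 44 'a': at 15  ** P3@[43:44]
pos 45 'c': at 14 (via fail)
pos 46 'a': at 15  ** P3@[45:46]
pos 47 'b': at 8 (via fail)
pos 48 'c': at 14 (via fail)
pos 49 'd': at 2 (via fail)
pos 50 'b': at 8 (via fail)
pos 51 'd': at 2 (via fail)
pos 52 'e': at 16  ** P0@[52:52]
pos 53 'c': at 17
pos 54 'c': at 18  ** P4@[51:54],P5@[52:54]
pos 55 'a': at 15 (via fail)  ** P3@[54:55]
pos 56 'd': at 2 (via fail)
pos 57 'e': at 16  ** P0@[57:57]
pos 58 'c': at 17
pos 59 'c': at 18  ** P4@[56:59],P5@[57:59]
pos 60 'e': at 1 (via fail)  ** P0@[60:60]
pos 61 'c': at 19
pos 62 'c': at 20  ** P5@[60:62]
pos 63 'c': at 14 (via fail)
pos 64 'e': at 1 (via fail)  ** P0@[64:64]
pos 65 'e': at 1 (via fail)  ** P0@[65:65]
pos 66 'd': at 2 (via fail)
pos 67 'e': at 16  ** P0@[67:67]
pos 68 'c': at 17
pos 69 'c': at 18  ** P4@[66:69],P5@[67:69]
pos 70 'a': at 15 (via fail)  ** P3@[69:70]
pos 71 'c': at 14 (via fail)
pos 72 'a': at 15  ** P3@[71:72]
pos 73 'e': at 1 (via fail)  ** P0@[73:73]
pos 74 'd': at 2 (via fail)
pos 75 'a': at 0 (via fail)
pos 76 'e': at 1  ** P0@[76:76]
pos 77 'c': at 19
pos 78 'c': at 20  ** P5@[76:78]

Matches: [[0,0],[2,5],[5,0],[7,4],[7,5],[8,0],[10,3],[12,0],[16,2],[18,3],[20,3],[23,0],[27,2],[30,0],[32,4],[32,5],[34,0],[38,2],[40,3],[42,3],[44,3],[46,3],[52,0],[54,4],[54,5],[55,3],[57,0],[59,4],[59,5],[60,0],[62,5],[64,0],[65,0],[67,0],[69,4],[69,5],[70,3],[72,3],[73,0],[76,0],[78,5]]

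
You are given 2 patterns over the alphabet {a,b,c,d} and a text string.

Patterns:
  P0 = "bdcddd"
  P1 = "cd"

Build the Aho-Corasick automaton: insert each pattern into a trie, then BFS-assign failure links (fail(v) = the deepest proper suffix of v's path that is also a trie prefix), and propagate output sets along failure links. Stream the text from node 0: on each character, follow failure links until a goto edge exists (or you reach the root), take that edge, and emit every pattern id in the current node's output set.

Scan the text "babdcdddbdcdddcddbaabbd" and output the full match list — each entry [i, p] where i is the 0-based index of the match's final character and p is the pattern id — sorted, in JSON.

Build automaton:
Trie (insert patterns):
  n0 'ε': b→1 c→7
  n1 'b': d→2
  n2 'bd': c→3
  n3 'bdc': d→4
  n4 'bdcd': d→5
  n5 'bdcdd': d→6
  n6 'bdcddd': ·  ←P0
  n7 'c': d→8
  n8 'cd': ·  ←P1

Failure links (BFS by depth):
  n1('b'): parent n0 fail=0; on 'b' 0 → fail=0;  out ∅∪∅=∅
  n7('c'): parent n0 fail=0; on 'c' 0 → fail=0;  out ∅∪∅=∅
  n2('bd'): parent n1 fail=0; on 'd' 0 → fail=0;  out ∅∪∅=∅
  n8('cd'): parent n7 fail=0; on 'd' 0 → fail=0;  out {1}∪∅={1}
  n3('bdc'): parent n2 fail=0; on 'c' 0 → fail=7;  out ∅∪∅=∅
  n4('bdcd'): parent n3 fail=7; on 'd' 7 → fail=8;  out ∅∪{1}={1}
  n5('bdcdd'): parent n4 fail=8; on 'd' 8→0 → fail=0;  out ∅∪∅=∅
  n6('bdcddd'): parent n5 fail=0; on 'd' 0 → fail=0;  out {0}∪∅={0}

Run:
[0] read 'b'  n0⇒n1
[1] read 'a'  n1⇒n0 (via fail)
[2] read 'b'  n0⇒n1
[3] read 'd'  n1⇒n2
[4] read 'c'  n2⇒n3
[5] read 'd'  n3⇒n4  ** P1@[4:5]
[6] read 'd'  n4⇒n5
[7] read 'd'  n5⇒n6  ** P0@[2:7]
[8] read 'b'  n6⇒n1 (via fail)
[9] read 'd'  n1⇒n2
[10] read 'c'  n2⇒n3
[11] read 'd'  n3⇒n4  ** P1@[10:11]
[12] read 'd'  n4⇒n5
[13] read 'd'  n5⇒n6  ** P0@[8:13]
[14] read 'c'  n6⇒n7 (via fail)
[15] read 'd'  n7⇒n8  ** P1@[14:15]
[16] read 'd'  n8⇒n0 (via fail)
[17] read 'b'  n0⇒n1
[18] read 'a'  n1⇒n0 (via fail)
[19] read 'a'  n0⇒n0
[20] read 'b'  n0⇒n1
[21] read 'b'  n1⇒n1 (via fail)
[22] read 'd'  n1⇒n2

All matches (sorted): [[5,1],[7,0],[11,1],[13,0],[15,1]]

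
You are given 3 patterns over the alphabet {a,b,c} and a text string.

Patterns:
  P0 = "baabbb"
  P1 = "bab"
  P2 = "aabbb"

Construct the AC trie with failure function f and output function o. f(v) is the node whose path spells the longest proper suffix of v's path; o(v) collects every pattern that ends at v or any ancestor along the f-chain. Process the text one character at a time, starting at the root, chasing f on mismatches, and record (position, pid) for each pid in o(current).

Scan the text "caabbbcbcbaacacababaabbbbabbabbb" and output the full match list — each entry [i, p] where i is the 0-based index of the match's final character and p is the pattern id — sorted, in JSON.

Build:
Trie nodes:
  0='ε' goto a→8 b→1
  1='b' goto a→2
  2='ba' goto a→3 b→7
  3='baa' goto b→4
  4='baab' goto b→5
  5='baabb' goto b→6
  6='baabbb' goto ·  ←P0
  7='bab' goto ·  ←P1
  8='a' goto a→9
  9='aa' goto b→10
  10='aab' goto b→11
  11='aabb' goto b→12
  12='aabbb' goto ·  ←P2

BFS fail/out derivation:
  n1('b'): parent n0 fail=0; on 'b' 0 → fail=0;  out ∅∪∅=∅
  n8('a'): parent n0 fail=0; on 'a' 0 → fail=0;  out ∅∪∅=∅
  n2('ba'): parent n1 fail=0; on 'a' 0 → fail=8;  out ∅∪∅=∅
  n9('aa'): parent n8 fail=0; on 'a' 0 → fail=8;  out ∅∪∅=∅
  n3('baa'): parent n2 fail=8; on 'a' 8 → fail=9;  out ∅∪∅=∅
  n7('bab'): parent n2 fail=8; on 'b' 8→0 → fail=1;  out {1}∪∅={1}
  n10('aab'): parent n9 fail=8; on 'b' 8→0 → fail=1;  out ∅∪∅=∅
  n4('baab'): parent n3 fail=9; on 'b' 9 → fail=10;  out ∅∪∅=∅
  n11('aabb'): parent n10 fail=1; on 'b' 1→0 → fail=1;  out ∅∪∅=∅
  n5('baabb'): parent n4 fail=10; on 'b' 10 → fail=11;  out ∅∪∅=∅
  n12('aabbb'): parent n11 fail=1; on 'b' 1→0 → fail=1;  out {2}∪∅={2}
  n6('baabbb'): parent n5 fail=11; on 'b' 11 → fail=12;  out {0}∪{2}={0,2}

Text stream:
pos 0 'c': at 0
pos 1 'a': at 8
pos 2 'a': at 9
pos 3 'b': at 10
pos 4 'b': at 11
pos 5 'b': at 12  ** P2@[1:5]
pos 6 'c': at 0 (via fail)
pos 7 'b': at 1
pos 8 'c': at 0 (via fail)
pos 9 'b': at 1
pos 10 'a': at 2
pos 11 'a': at 3
pos 12 'c': at 0 (via fail)
pos 13 'a': at 8
pos 14 'c': at 0 (via fail)
pos 15 'a': at 8
pos 16 'b': at 1 (via fail)
pos 17 'a': at 2
pos 18 'b': at 7  ** P1@[16:18]
pos 19 'a': at 2 (via fail)
pos 20 'a': at 3
pos 21 'b': at 4
pos 22 'b': at 5
pos 23 'b': at 6  ** P0@[18:23],P2@[19:23]
pos 24 'b': at 1 (via fail)
pos 25 'a': at 2
pos 26 'b': at 7  ** P1@[24:26]
pos 27 'b': at 1 (via fail)
pos 28 'a': at 2
pos 29 'b': at 7  ** P1@[27:29]
pos 30 'b': at 1 (via fail)
pos 31 'b': at 1 (via fail)

Result: [[5,2],[18,1],[23,0],[23,2],[26,1],[29,1]]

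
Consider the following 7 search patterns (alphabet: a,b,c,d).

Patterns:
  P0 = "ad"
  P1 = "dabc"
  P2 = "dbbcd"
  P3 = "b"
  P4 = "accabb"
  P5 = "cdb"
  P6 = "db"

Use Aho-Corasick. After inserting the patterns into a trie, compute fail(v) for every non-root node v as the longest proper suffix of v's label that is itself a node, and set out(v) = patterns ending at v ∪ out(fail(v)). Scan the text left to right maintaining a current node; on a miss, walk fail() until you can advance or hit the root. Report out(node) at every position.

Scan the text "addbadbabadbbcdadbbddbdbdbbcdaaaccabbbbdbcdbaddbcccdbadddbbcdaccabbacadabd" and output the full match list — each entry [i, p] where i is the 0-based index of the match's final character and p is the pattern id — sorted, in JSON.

Build automaton:
Trie (insert patterns):
  0='ε' goto a→1 b→11 c→17 d→3
  1='a' goto c→12 d→2
  2='ad' goto ·  ←P0
  3='d' goto a→4 b→7
  4='da' goto b→5
  5='dab' goto c→6
  6='dabc' goto ·  ←P1
  7='db' goto b→8  ←P6
  8='dbb' goto c→9
  9='dbbc' goto d→10
  10='dbbcd' goto ·  ←P2
  11='b' goto ·  ←P3
  12='ac' goto c→13
  13='acc' goto a→14
  14='acca' goto b→15
  15='accab' goto b→16
  16='accabb' goto ·  ←P4
  17='c' goto d→18
  18='cd' goto b→19
  19='cdb' goto ·  ←P5

BFS fail/out derivation:
  fail(1) 'a': from fail(0)=0 chase 'a': 0 ⇒ 0;  out=∅∪out(0)=∅
  fail(3) 'd': from fail(0)=0 chase 'd': 0 ⇒ 0;  out=∅∪out(0)=∅
  fail(11) 'b': from fail(0)=0 chase 'b': 0 ⇒ 0;  out={3}∪out(0)={3}
  fail(17) 'c': from fail(0)=0 chase 'c': 0 ⇒ 0;  out=∅∪out(0)=∅
  fail(2) 'ad': from fail(1)=0 chase 'd': 0 ⇒ 3;  out={0}∪out(3)={0}
  fail(4) 'da': from fail(3)=0 chase 'a': 0 ⇒ 1;  out=∅∪out(1)=∅
  fail(7) 'db': from fail(3)=0 chase 'b': 0 ⇒ 11;  out={6}∪out(11)={3,6}
  fail(12) 'ac': from fail(1)=0 chase 'c': 0 ⇒ 17;  out=∅∪out(17)=∅
  fail(18) 'cd': from fail(17)=0 chase 'd': 0 ⇒ 3;  out=∅∪out(3)=∅
  fail(5) 'dab': from fail(4)=1 chase 'b': 1→0 ⇒ 11;  out=∅∪out(11)={3}
  fail(8) 'dbb': from fail(7)=11 chase 'b': 11→0 ⇒ 11;  out=∅∪out(11)={3}
  fail(13) 'acc': from fail(12)=17 chase 'c': 17→0 ⇒ 17;  out=∅∪out(17)=∅
  fail(19) 'cdb': from fail(18)=3 chase 'b': 3 ⇒ 7;  out={5}∪out(7)={3,5,6}
  fail(6) 'dabc': from fail(5)=11 chase 'c': 11→0 ⇒ 17;  out={1}∪out(17)={1}
  fail(9) 'dbbc': from fail(8)=11 chase 'c': 11→0 ⇒ 17;  out=∅∪out(17)=∅
  fail(14) 'acca': from fail(13)=17 chase 'a': 17→0 ⇒ 1;  out=∅∪out(1)=∅
  fail(10) 'dbbcd': from fail(9)=17 chase 'd': 17 ⇒ 18;  out={2}∪out(18)={2}
  fail(15) 'accab': from fail(14)=1 chase 'b': 1→0 ⇒ 11;  out=∅∪out(11)={3}
  fail(16) 'accabb': from fail(15)=11 chase 'b': 11→0 ⇒ 11;  out={4}∪out(11)={3,4}

Text stream:
[0] read 'a'  n0⇒n1
[1] read 'd'  n1⇒n2  emit P0@[0:1]
[2] read 'd'  n2⇒n3 (via fail)
[3] read 'b'  n3⇒n7  emit P3@[3:3],P6@[2:3]
[4] read 'a'  n7⇒n1 (via fail)
[5] read 'd'  n1⇒n2  emit P0@[4:5]
[6] read 'b'  n2⇒n7 (via fail)  emit P3@[6:6],P6@[5:6]
[7] read 'a'  n7⇒n1 (via fail)
[8] read 'b'  n1⇒n11 (via fail)  emit P3@[8:8]
[9] read 'a'  n11⇒n1 (via fail)
[10] read 'd'  n1⇒n2  emit P0@[9:10]
[11] read 'b'  n2⇒n7 (via fail)  emit P3@[11:11],P6@[10:11]
[12] read 'b'  n7⇒n8  emit P3@[12:12]
[13] read 'c'  n8⇒n9
[14] read 'd'  n9⇒n10  emit P2@[10:14]
[15] read 'a'  n10⇒n4 (via fail)
[16] read 'd'  n4⇒n2 (via fail)  emit P0@[15:16]
[17] read 'b'  n2⇒n7 (via fail)  emit P3@[17:17],P6@[16:17]
[18] read 'b'  n7⇒n8  emit P3@[18:18]
[19] read 'd'  n8⇒n3 (via fail)
[20] read 'd'  n3⇒n3 (via fail)
[21] read 'b'  n3⇒n7  emit P3@[21:21],P6@[20:21]
[22] read 'd'  n7⇒n3 (via fail)
[23] read 'b'  n3⇒n7  emit P3@[23:23],P6@[22:23]
[24] read 'd'  n7⇒n3 (via fail)
[25] read 'b'  n3⇒n7  emit P3@[25:25],P6@[24:25]
[26] read 'b'  n7⇒n8  emit P3@[26:26]
[27] read 'c'  n8⇒n9
[28] read 'd'  n9⇒n10  emit P2@[24:28]
[29] read 'a'  n10⇒n4 (via fail)
[30] read 'a'  n4⇒n1 (via fail)
[31] read 'a'  n1⇒n1 (via fail)
[32] read 'c'  n1⇒n12
[33] read 'c'  n12⇒n13
[34] read 'a'  n13⇒n14
[35] read 'b'  n14⇒n15  emit P3@[35:35]
[36] read 'b'  n15⇒n16  emit P3@[36:36],P4@[31:36]
[37] read 'b'  n16⇒n11 (via fail)  emit P3@[37:37]
[38] read 'b'  n11⇒n11 (via fail)  emit P3@[38:38]
[39] read 'd'  n11⇒n3 (via fail)
[40] read 'b'  n3⇒n7  emit P3@[40:40],P6@[39:40]
[41] read 'c'  n7⇒n17 (via fail)
[42] read 'd'  n17⇒n18
[43] read 'b'  n18⇒n19  emit P3@[43:43],P5@[41:43],P6@[42:43]
[44] read 'a'  n19⇒n1 (via fail)
[45] read 'd'  n1⇒n2  emit P0@[44:45]
[46] read 'd'  n2⇒n3 (via fail)
[47] read 'b'  n3⇒n7  emit P3@[47:47],P6@[46:47]
[48] read 'c'  n7⇒n17 (via fail)
[49] read 'c'  n17⇒n17 (via fail)
[50] read 'c'  n17⇒n17 (via fail)
[51] read 'd'  n17⇒n18
[52] read 'b'  n18⇒n19  emit P3@[52:52],P5@[50:52],P6@[51:52]
[53] read 'a'  n19⇒n1 (via fail)
[54] read 'd'  n1⇒n2  emit P0@[53:54]
[55] read 'd'  n2⇒n3 (via fail)
[56] read 'd'  n3⇒n3 (via fail)
[57] read 'b'  n3⇒n7  emit P3@[57:57],P6@[56:57]
[58] read 'b'  n7⇒n8  emit P3@[58:58]
[59] read 'c'  n8⇒n9
[60] read 'd'  n9⇒n10  emit P2@[56:60]
[61] read 'a'  n10⇒n4 (via fail)
[62] read 'c'  n4⇒n12 (via fail)
[63] read 'c'  n12⇒n13
[64] read 'a'  n13⇒n14
[65] read 'b'  n14⇒n15  emit P3@[65:65]
[66] read 'b'  n15⇒n16  emit P3@[66:66],P4@[61:66]
[67] read 'a'  n16⇒n1 (via fail)
[68] read 'c'  n1⇒n12
[69] read 'a'  n12⇒n1 (via fail)
[70] read 'd'  n1⇒n2  emit P0@[69:70]
[71] read 'a'  n2⇒n4 (via fail)
[72] read 'b'  n4⇒n5  emit P3@[72:72]
[73] read 'd'  n5⇒n3 (via fail)

Result: [[1,0],[3,3],[3,6],[5,0],[6,3],[6,6],[8,3],[10,0],[11,3],[11,6],[12,3],[14,2],[16,0],[17,3],[17,6],[18,3],[21,3],[21,6],[23,3],[23,6],[25,3],[25,6],[26,3],[28,2],[35,3],[36,3],[36,4],[37,3],[38,3],[40,3],[40,6],[43,3],[43,5],[43,6],[45,0],[47,3],[47,6],[52,3],[52,5],[52,6],[54,0],[57,3],[57,6],[58,3],[60,2],[65,3],[66,3],[66,4],[70,0],[72,3]]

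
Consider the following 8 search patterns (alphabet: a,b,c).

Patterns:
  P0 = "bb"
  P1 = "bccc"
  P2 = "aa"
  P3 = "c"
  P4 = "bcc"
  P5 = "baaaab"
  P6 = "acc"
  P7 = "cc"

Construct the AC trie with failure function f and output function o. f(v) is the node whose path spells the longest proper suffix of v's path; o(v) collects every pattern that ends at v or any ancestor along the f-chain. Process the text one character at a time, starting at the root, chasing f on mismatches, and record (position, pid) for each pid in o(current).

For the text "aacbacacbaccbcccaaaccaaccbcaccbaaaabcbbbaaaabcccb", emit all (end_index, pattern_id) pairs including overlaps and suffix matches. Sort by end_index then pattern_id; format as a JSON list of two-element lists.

Build automaton:
Trie nodes:
  0='ε' goto a→6 b→1 c→8
  1='b' goto a→9 b→2 c→3
  2='bb' goto ·  ←P0
  3='bc' goto c→4
  4='bcc' goto c→5  ←P4
  5='bccc' goto ·  ←P1
  6='a' goto a→7 c→14
  7='aa' goto ·  ←P2
  8='c' goto c→16  ←P3
  9='ba' goto a→10
  10='baa' goto a→11
  11='baaa' goto a→12
  12='baaaa' goto b→13
  13='baaaab' goto ·  ←P5
  14='ac' goto c→15
  15='acc' goto ·  ←P6
  16='cc' goto ·  ←P7

Failure links (BFS by depth):
  fail(1) 'b': from fail(0)=0 chase 'b': 0 ⇒ 0;  out=∅∪out(0)=∅
  fail(6) 'a': from fail(0)=0 chase 'a': 0 ⇒ 0;  out=∅∪out(0)=∅
  fail(8) 'c': from fail(0)=0 chase 'c': 0 ⇒ 0;  out={3}∪out(0)={3}
  fail(2) 'bb': from fail(1)=0 chase 'b': 0 ⇒ 1;  out={0}∪out(1)={0}
  fail(3) 'bc': from fail(1)=0 chase 'c': 0 ⇒ 8;  out=∅∪out(8)={3}
  fail(7) 'aa': from fail(6)=0 chase 'a': 0 ⇒ 6;  out={2}∪out(6)={2}
  fail(9) 'ba': from fail(1)=0 chase 'a': 0 ⇒ 6;  out=∅∪out(6)=∅
  fail(14) 'ac': from fail(6)=0 chase 'c': 0 ⇒ 8;  out=∅∪out(8)={3}
  fail(16) 'cc': from fail(8)=0 chase 'c': 0 ⇒ 8;  out={7}∪out(8)={3,7}
  fail(4) 'bcc': from fail(3)=8 chase 'c': 8 ⇒ 16;  out={4}∪out(16)={3,4,7}
  fail(10) 'baa': from fail(9)=6 chase 'a': 6 ⇒ 7;  out=∅∪out(7)={2}
  fail(15) 'acc': from fail(14)=8 chase 'c': 8 ⇒ 16;  out={6}∪out(16)={3,6,7}
  fail(5) 'bccc': from fail(4)=16 chase 'c': 16→8 ⇒ 16;  out={1}∪out(16)={1,3,7}
  fail(11) 'baaa': from fail(10)=7 chase 'a': 7→6 ⇒ 7;  out=∅∪out(7)={2}
  fail(12) 'baaaa': from fail(11)=7 chase 'a': 7→6 ⇒ 7;  out=∅∪out(7)={2}
  fail(13) 'baaaab': from fail(12)=7 chase 'b': 7→6→0 ⇒ 1;  out={5}∪out(1)={5}

Text stream:
[0] read 'a'  n0⇒n6
[1] read 'a'  n6⇒n7  → match P2@[0:1]
[2] read 'c'  n7⇒n14 ·f  → match P3@[2:2]
[3] read 'b'  n14⇒n1 ·f
[4] read 'a'  n1⇒n9
[5] read 'c'  n9⇒n14 ·f  → match P3@[5:5]
[6] read 'a'  n14⇒n6 ·f
[7] read 'c'  n6⇒n14  → match P3@[7:7]
[8] read 'b'  n14⇒n1 ·f
[9] read 'a'  n1⇒n9
[10] read 'c'  n9⇒n14 ·f  → match P3@[10:10]
[11] read 'c'  n14⇒n15  → match P3@[11:11],P6@[9:11],P7@[10:11]
[12] read 'b'  n15⇒n1 ·f
[13] read 'c'  n1⇒n3  → match P3@[13:13]
[14] read 'c'  n3⇒n4  → match P3@[14:14],P4@[12:14],P7@[13:14]
[15] read 'c'  n4⇒n5  → match P1@[12:15],P3@[15:15],P7@[14:15]
[16] read 'a'  n5⇒n6 ·f
[17] read 'a'  n6⇒n7  → match P2@[16:17]
[18] read 'a'  n7⇒n7 ·f  → match P2@[17:18]
[19] read 'c'  n7⇒n14 ·f  → match P3@[19:19]
[20] read 'c'  n14⇒n15  → match P3@[20:20],P6@[18:20],P7@[19:20]
[21] read 'a'  n15⇒n6 ·f
[22] read 'a'  n6⇒n7  → match P2@[21:22]
[23] read 'c'  n7⇒n14 ·f  → match P3@[23:23]
[24] read 'c'  n14⇒n15  → match P3@[24:24],P6@[22:24],P7@[23:24]
[25] read 'b'  n15⇒n1 ·f
[26] read 'c'  n1⇒n3  → match P3@[26:26]
[27] read 'a'  n3⇒n6 ·f
[28] read 'c'  n6⇒n14  → match P3@[28:28]
[29] read 'c'  n14⇒n15  → match P3@[29:29],P6@[27:29],P7@[28:29]
[30] read 'b'  n15⇒n1 ·f
[31] read 'a'  n1⇒n9
[32] read 'a'  n9⇒n10  → match P2@[31:32]
[33] read 'a'  n10⇒n11  → match P2@[32:33]
[34] read 'a'  n11⇒n12  → match P2@[33:34]
[35] read 'b'  n12⇒n13  → match P5@[30:35]
[36] read 'c'  n13⇒n3 ·f  → match P3@[36:36]
[37] read 'b'  n3⇒n1 ·f
[38] read 'b'  n1⇒n2  → match P0@[37:38]
[39] read 'b'  n2⇒n2 ·f  → match P0@[38:39]
[40] read 'a'  n2⇒n9 ·f
[41] read 'a'  n9⇒n10  → match P2@[40:41]
[42] read 'a'  n10⇒n11  → match P2@[41:42]
[43] read 'a'  n11⇒n12  → match P2@[42:43]
[44] read 'b'  n12⇒n13  → match P5@[39:44]
[45] read 'c'  n13⇒n3 ·f  → match P3@[45:45]
[46] read 'c'  n3⇒n4  → match P3@[46:46],P4@[44:46],P7@[45:46]
[47] read 'c'  n4⇒n5  → match P1@[44:47],P3@[47:47],P7@[46:47]
[48] read 'b'  n5⇒n1 ·f

All matches (sorted): [[1,2],[2,3],[5,3],[7,3],[10,3],[11,3],[11,6],[11,7],[13,3],[14,3],[14,4],[14,7],[15,1],[15,3],[15,7],[17,2],[18,2],[19,3],[20,3],[20,6],[20,7],[22,2],[23,3],[24,3],[24,6],[24,7],[26,3],[28,3],[29,3],[29,6],[29,7],[32,2],[33,2],[34,2],[35,5],[36,3],[38,0],[39,0],[41,2],[42,2],[43,2],[44,5],[45,3],[46,3],[46,4],[46,7],[47,1],[47,3],[47,7]]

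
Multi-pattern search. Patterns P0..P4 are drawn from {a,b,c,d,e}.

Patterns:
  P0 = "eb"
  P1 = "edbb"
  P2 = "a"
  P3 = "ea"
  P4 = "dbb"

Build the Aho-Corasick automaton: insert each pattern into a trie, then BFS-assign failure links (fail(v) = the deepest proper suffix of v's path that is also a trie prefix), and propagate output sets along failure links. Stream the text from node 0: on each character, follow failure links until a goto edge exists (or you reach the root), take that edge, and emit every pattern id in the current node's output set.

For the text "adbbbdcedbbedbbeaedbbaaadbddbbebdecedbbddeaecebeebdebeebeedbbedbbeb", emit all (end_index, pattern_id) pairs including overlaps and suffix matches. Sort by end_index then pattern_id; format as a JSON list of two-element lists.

Construct AC machine:
Trie (insert patterns):
  0='ε' goto a→6 d→8 e→1
  1='e' goto a→7 b→2 d→3
  2='eb' goto ·  ←P0
  3='ed' goto b→4
  4='edb' goto b→5
  5='edbb' goto ·  ←P1
  6='a' goto ·  ←P2
  7='ea' goto ·  ←P3
  8='d' goto b→9
  9='db' goto b→10
  10='dbb' goto ·  ←P4

Failure links (BFS by depth):
  n1('e'): parent n0 fail=0; on 'e' 0 → fail=0;  out ∅∪∅=∅
  n6('a'): parent n0 fail=0; on 'a' 0 → fail=0;  out {2}∪∅={2}
  n8('d'): parent n0 fail=0; on 'd' 0 → fail=0;  out ∅∪∅=∅
  n2('eb'): parent n1 fail=0; on 'b' 0 → fail=0;  out {0}∪∅={0}
  n3('ed'): parent n1 fail=0; on 'd' 0 → fail=8;  out ∅∪∅=∅
  n7('ea'): parent n1 fail=0; on 'a' 0 → fail=6;  out {3}∪{2}={2,3}
  n9('db'): parent n8 fail=0; on 'b' 0 → fail=0;  out ∅∪∅=∅
  n4('edb'): parent n3 fail=8; on 'b' 8 → fail=9;  out ∅∪∅=∅
  n10('dbb'): parent n9 fail=0; on 'b' 0 → fail=0;  out {4}∪∅={4}
  n5('edbb'): parent n4 fail=9; on 'b' 9 → fail=10;  out {1}∪{4}={1,4}

Text stream:
pos 0 'a': at 6  ** P2@[0:0]
pos 1 'd': at 8 (fail-walked)
pos 2 'b': at 9
pos 3 'b': at 10  ** P4@[1:3]
pos 4 'b': at 0 (fail-walked)
pos 5 'd': at 8
pos 6 'c': at 0 (fail-walked)
pos 7 'e': at 1
pos 8 'd': at 3
pos 9 'b': at 4
pos 10 'b': at 5  ** P1@[7:10],P4@[8:10]
pos 11 'e': at 1 (fail-walked)
pos 12 'd': at 3
pos 13 'b': at 4
pos 14 'b': at 5  ** P1@[11:14],P4@[12:14]
pos 15 'e': at 1 (fail-walked)
pos 16 'a': at 7  ** P2@[16:16],P3@[15:16]
pos 17 'e': at 1 (fail-walked)
pos 18 'd': at 3
pos 19 'b': at 4
pos 20 'b': at 5  ** P1@[17:20],P4@[18:20]
pos 21 'a': at 6 (fail-walked)  ** P2@[21:21]
pos 22 'a': at 6 (fail-walked)  ** P2@[22:22]
pos 23 'a': at 6 (fail-walked)  ** P2@[23:23]
pos 24 'd': at 8 (fail-walked)
pos 25 'b': at 9
pos 26 'd': at 8 (fail-walked)
pos 27 'd': at 8 (fail-walked)
pos 28 'b': at 9
pos 29 'b': at 10  ** P4@[27:29]
pos 30 'e': at 1 (fail-walked)
pos 31 'b': at 2  ** P0@[30:31]
pos 32 'd': at 8 (fail-walked)
pos 33 'e': at 1 (fail-walked)
pos 34 'c': at 0 (fail-walked)
pos 35 'e': at 1
pos 36 'd': at 3
pos 37 'b': at 4
pos 38 'b': at 5  ** P1@[35:38],P4@[36:38]
pos 39 'd': at 8 (fail-walked)
pos 40 'd': at 8 (fail-walked)
pos 41 'e': at 1 (fail-walked)
pos 42 'a': at 7  ** P2@[42:42],P3@[41:42]
pos 43 'e': at 1 (fail-walked)
pos 44 'c': at 0 (fail-walked)
pos 45 'e': at 1
pos 46 'b': at 2  ** P0@[45:46]
pos 47 'e': at 1 (fail-walked)
pos 48 'e': at 1 (fail-walked)
pos 49 'b': at 2  ** P0@[48:49]
pos 50 'd': at 8 (fail-walked)
pos 51 'e': at 1 (fail-walked)
pos 52 'b': at 2  ** P0@[51:52]
pos 53 'e': at 1 (fail-walked)
pos 54 'e': at 1 (fail-walked)
pos 55 'b': at 2  ** P0@[54:55]
pos 56 'e': at 1 (fail-walked)
pos 57 'e': at 1 (fail-walked)
pos 58 'd': at 3
pos 59 'b': at 4
pos 60 'b': at 5  ** P1@[57:60],P4@[58:60]
pos 61 'e': at 1 (fail-walked)
pos 62 'd': at 3
pos 63 'b': at 4
pos 64 'b': at 5  ** P1@[61:64],P4@[62:64]
pos 65 'e': at 1 (fail-walked)
pos 66 'b': at 2  ** P0@[65:66]

Result: [[0,2],[3,4],[10,1],[10,4],[14,1],[14,4],[16,2],[16,3],[20,1],[20,4],[21,2],[22,2],[23,2],[29,4],[31,0],[38,1],[38,4],[42,2],[42,3],[46,0],[49,0],[52,0],[55,0],[60,1],[60,4],[64,1],[64,4],[66,0]]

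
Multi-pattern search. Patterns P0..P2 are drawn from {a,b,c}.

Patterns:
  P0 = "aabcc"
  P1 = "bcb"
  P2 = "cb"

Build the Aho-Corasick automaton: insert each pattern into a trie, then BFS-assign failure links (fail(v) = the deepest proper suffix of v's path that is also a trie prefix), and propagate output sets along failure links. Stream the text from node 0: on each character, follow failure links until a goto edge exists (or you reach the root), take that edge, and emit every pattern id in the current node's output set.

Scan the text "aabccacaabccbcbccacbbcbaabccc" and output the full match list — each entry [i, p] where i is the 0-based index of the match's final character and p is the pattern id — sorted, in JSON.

Construct AC machine:
Trie nodes:
  n0 'ε': a→1 b→6 c→9
  n1 'a': a→2
  n2 'aa': b→3
  n3 'aab': c→4
  n4 'aabc': c→5
  n5 'aabcc': ·  [P0 ends]
  n6 'b': c→7
  n7 'bc': b→8
  n8 'bcb': ·  [P1 ends]
  n9 'c': b→10
  n10 'cb': ·  [P2 ends]

BFS fail/out derivation:
  n1('a'): parent n0 fail=0; on 'a' 0 → fail=0;  out ∅∪∅=∅
  n6('b'): parent n0 fail=0; on 'b' 0 → fail=0;  out ∅∪∅=∅
  n9('c'): parent n0 fail=0; on 'c' 0 → fail=0;  out ∅∪∅=∅
  n2('aa'): parent n1 fail=0; on 'a' 0 → fail=1;  out ∅∪∅=∅
  n7('bc'): parent n6 fail=0; on 'c' 0 → fail=9;  out ∅∪∅=∅
  n10('cb'): parent n9 fail=0; on 'b' 0 → fail=6;  out {2}∪∅={2}
  n3('aab'): parent n2 fail=1; on 'b' 1→0 → fail=6;  out ∅∪∅=∅
  n8('bcb'): parent n7 fail=9; on 'b' 9 → fail=10;  out {1}∪{2}={1,2}
  n4('aabc'): parent n3 fail=6; on 'c' 6 → fail=7;  out ∅∪∅=∅
  n5('aabcc'): parent n4 fail=7; on 'c' 7→9→0 → fail=9;  out {0}∪∅={0}

Scan:
[0] read 'a'  n0⇒n1
[1] read 'a'  n1⇒n2
[2] read 'b'  n2⇒n3
[3] read 'c'  n3⇒n4
[4] read 'c'  n4⇒n5  → match P0@[0:4]
[5] read 'a'  n5⇒n1 ·f
[6] read 'c'  n1⇒n9 ·f
[7] read 'a'  n9⇒n1 ·f
[8] read 'a'  n1⇒n2
[9] read 'b'  n2⇒n3
[10] read 'c'  n3⇒n4
[11] read 'c'  n4⇒n5  → match P0@[7:11]
[12] read 'b'  n5⇒n10 ·f  → match P2@[11:12]
[13] read 'c'  n10⇒n7 ·f
[14] read 'b'  n7⇒n8  → match P1@[12:14],P2@[13:14]
[15] read 'c'  n8⇒n7 ·f
[16] read 'c'  n7⇒n9 ·f
[17] read 'a'  n9⇒n1 ·f
[18] read 'c'  n1⇒n9 ·f
[19] read 'b'  n9⇒n10  → match P2@[18:19]
[20] read 'b'  n10⇒n6 ·f
[21] read 'c'  n6⇒n7
[22] read 'b'  n7⇒n8  → match P1@[20:22],P2@[21:22]
[23] read 'a'  n8⇒n1 ·f
[24] read 'a'  n1⇒n2
[25] read 'b'  n2⇒n3
[26] read 'c'  n3⇒n4
[27] read 'c'  n4⇒n5  → match P0@[23:27]
[28] read 'c'  n5⇒n9 ·f

All matches (sorted): [[4,0],[11,0],[12,2],[14,1],[14,2],[19,2],[22,1],[22,2],[27,0]]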